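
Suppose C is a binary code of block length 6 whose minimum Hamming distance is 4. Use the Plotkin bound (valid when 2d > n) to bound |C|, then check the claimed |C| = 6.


Plotkin bound M ≤ 4; given |C| = 6 > bound (violated).

Check applicability: 2d = 8, n = 6.
2d − n = 2 > 0, so Plotkin applies.
Compute d/(2d−n) = 4/2 ≈ 2.0000.
⌊d/(2d−n)⌋ = 2.
Plotkin bound: M ≤ 2·2 = 4.
Given |C| = 6, check: VIOLATED.
This |C| is above the Plotkin bound, so no binary code with n = 6, d = 4 and 6 codewords exists.


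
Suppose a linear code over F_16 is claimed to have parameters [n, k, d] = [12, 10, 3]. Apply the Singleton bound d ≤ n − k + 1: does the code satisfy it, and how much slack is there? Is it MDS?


Singleton RHS = n − k + 1 = 3, slack = 0, bound satisfied, MDS.

Singleton bound: d ≤ n − k + 1.
Here n = 12, k = 10, so n − k + 1 = 3.
Given d = 3, check d ≤ 3: YES.
Slack = (n − k + 1) − d = 0.
The code is MDS (slack = 0).
Description: the claimed parameters are [12, 10, 3]_16; such a code would be MDS (meets Singleton bound).


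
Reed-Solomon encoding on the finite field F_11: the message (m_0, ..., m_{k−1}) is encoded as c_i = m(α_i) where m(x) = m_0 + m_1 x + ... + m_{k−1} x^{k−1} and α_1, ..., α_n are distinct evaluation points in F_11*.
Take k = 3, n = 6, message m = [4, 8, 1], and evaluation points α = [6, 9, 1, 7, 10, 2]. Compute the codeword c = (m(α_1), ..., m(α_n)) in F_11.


c = [0, 3, 2, 10, 8, 2]

Message polynomial: m(x) = 4 + 8·x + 1·x^2 (mod 11).
For each evaluation point α_i, compute m(α_i) mod 11:
  α_1 = 6: Horner steps 1 → 3 → 0, so m(6) = 0.
  α_2 = 9: Horner steps 1 → 6 → 3, so m(9) = 3.
  α_3 = 1: Horner steps 1 → 9 → 2, so m(1) = 2.
  α_4 = 7: Horner steps 1 → 4 → 10, so m(7) = 10.
  α_5 = 10: Horner steps 1 → 7 → 8, so m(10) = 8.
  α_6 = 2: Horner steps 1 → 10 → 2, so m(2) = 2.
Codeword c = [0, 3, 2, 10, 8, 2] ∈ F_11^6.


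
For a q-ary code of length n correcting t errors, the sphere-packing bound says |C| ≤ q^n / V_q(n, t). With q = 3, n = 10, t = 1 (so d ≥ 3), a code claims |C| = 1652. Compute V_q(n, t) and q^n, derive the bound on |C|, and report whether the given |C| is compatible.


V_q(n, t) = 21, q^n = 59049, Hamming bound = 2811, |C| = 1652 ≤ bound (satisfied).

Step 1: Compute V_q(n, t) = Σ_{j=0}^1 C(n, j) (q−1)^j.
  j = 0: C(10,0)·(2)^0 = 1·1 = 1.
  j = 1: C(10,1)·(2)^1 = 10·2 = 20.
  V_q(n, t) = 1 + 20 = 21.
Step 2: q^n = 3^10 = 59049.
Step 3: Hamming bound ⌊q^n / V_q(n,t)⌋ = ⌊59049/21⌋ = 2811.
Step 4: Compare |C| = 1652 to 2811: satisfied.
The claimed |C| lies below the Hamming bound.


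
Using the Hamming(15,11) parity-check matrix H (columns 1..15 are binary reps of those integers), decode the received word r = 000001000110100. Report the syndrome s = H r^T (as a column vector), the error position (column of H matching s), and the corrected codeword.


s = (1, 0, 1, 0)^T, error position = 10, corrected codeword c = 000001000010100

Compute s = H r^T mod 2 one row at a time:
  s_1 = 0 + 0 + 1 + 1 + 0 + 1 + 0 + 0 = 3 ≡ 1 (mod 2).
  s_2 = 0 + 0 + 1 + 0 + 0 + 1 + 0 + 0 = 2 ≡ 0 (mod 2).
  s_3 = 0 + 0 + 1 + 0 + 1 + 1 + 0 + 0 = 3 ≡ 1 (mod 2).
  s_4 = 0 + 0 + 0 + 0 + 0 + 1 + 1 + 0 = 2 ≡ 0 (mod 2).
s = (1, 0, 1, 0)^T — this equals column 10 of H (binary 1010), so error is at position 10.
Correct: flip bit 10 of r = 000001000110100 to get c = 000001000010100.


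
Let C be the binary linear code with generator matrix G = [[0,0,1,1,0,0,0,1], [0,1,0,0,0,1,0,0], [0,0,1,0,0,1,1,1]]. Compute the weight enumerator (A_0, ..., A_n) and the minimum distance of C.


Weight distribution: A_0 = 1, A_2 = 1, A_3 = 3, A_4 = 2, A_5 = 1. Minimum distance d = 2.

Enumerate all 2^3 = 8 messages m ∈ F_2^3.
For each, compute codeword c = mG in F_2^8, then tally its weight.
  m = 000 → c = 00000000, weight = 0.
  m = 100 → c = 00110001, weight = 3.
  m = 010 → c = 01000100, weight = 2.
  m = 110 → c = 01110101, weight = 5.
  m = 001 → c = 00100111, weight = 4.
  m = 101 → c = 00010110, weight = 3.
  m = 011 → c = 01100011, weight = 4.
  m = 111 → c = 01010010, weight = 3.
Tally weights:
  weight 0: 1 codewords.
  weight 2: 1 codewords.
  weight 3: 3 codewords.
  weight 4: 2 codewords.
  weight 5: 1 codewords.
Minimum distance d = smallest w > 0 with A_w > 0 = 2.
Sanity: Σ A_w = 8 = 2^3 = 8 ✓.


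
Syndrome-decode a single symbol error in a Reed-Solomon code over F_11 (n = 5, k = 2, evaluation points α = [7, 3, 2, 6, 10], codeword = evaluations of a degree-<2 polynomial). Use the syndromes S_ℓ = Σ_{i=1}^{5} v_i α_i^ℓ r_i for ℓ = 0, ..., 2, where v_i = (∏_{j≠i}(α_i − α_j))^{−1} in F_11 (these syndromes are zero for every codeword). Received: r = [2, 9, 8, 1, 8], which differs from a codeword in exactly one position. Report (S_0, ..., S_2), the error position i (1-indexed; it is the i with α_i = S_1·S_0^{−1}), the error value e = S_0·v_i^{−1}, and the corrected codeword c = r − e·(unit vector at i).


S = (3, 8, 3), error at position 5, error magnitude e = 3, c = [2, 9, 8, 1, 5].

Step 1: column multipliers v_i = (∏_{j≠i}(α_i − α_j))^{−1} mod 11.
  i = 1 (α = 7): (7−3)(7−2)(7−6)(7−10) = 4·5·1·(−3) = −60 ≡ 6, so v_1 = 6^{−1} = 2 (mod 11).
  i = 2 (α = 3): (3−7)(3−2)(3−6)(3−10) = (−4)·1·(−3)·(−7) = −84 ≡ 4, so v_2 = 4^{−1} = 3 (mod 11).
  i = 3 (α = 2): (2−7)(2−3)(2−6)(2−10) = (−5)·(−1)·(−4)·(−8) = 160 ≡ 6, so v_3 = 6^{−1} = 2 (mod 11).
  i = 4 (α = 6): (6−7)(6−3)(6−2)(6−10) = (−1)·3·4·(−4) = 48 ≡ 4, so v_4 = 4^{−1} = 3 (mod 11).
  i = 5 (α = 10): (10−7)(10−3)(10−2)(10−6) = 3·7·8·4 = 672 ≡ 1, so v_5 = 1^{−1} = 1 (mod 11).
  v = [2, 3, 2, 3, 1].
Step 2: syndromes of r = [2, 9, 8, 1, 8] (all sums mod 11).
  S_0 = Σ v_i r_i = 2·2 + 3·9 + 2·8 + 3·1 + 1·8 = 58 ≡ 3.
  S_1 = Σ v_i α_i r_i = 2·7·2 + 3·3·9 + 2·2·8 + 3·6·1 + 1·10·8 = 239 ≡ 8.
  α_i^2 mod 11 = [5, 9, 4, 3, 1].
  S_2 = Σ v_i α_i^2 r_i = 2·5·2 + 3·9·9 + 2·4·8 + 3·3·1 + 1·1·8 = 344 ≡ 3.
  S = (3, 8, 3) ≠ 0, so r is not a codeword (an error is present).
Step 3: locate the error. For a single error e at position i, S_ℓ = v_i·e·α_i^ℓ, so α_err = S_1/S_0.
  S_0^{−1} = 3^{−1} = 4 (mod 11), so α_err = 8·4 = 32 ≡ 10 = α_5. Error position i = 5.
  Consistency check: S_2/S_1 = 3·7 = 21 ≡ 10 = α_err ✓ (single-error assumption holds).
Step 4: error magnitude e = S_0/v_5 = S_0·∏_{j≠5}(α_5 − α_j) = 3·1 = 3 ≡ 3 (mod 11).
Step 5: correct position 5: c_5 = r_5 − e = 8 − 3 ≡ 5 (mod 11). Hence c = [2, 9, 8, 1, 5].
  Check: interpolating c through the α_i gives m(x) = 6 + 1·x (degree < 2) with m(α_i) = c_i for every i, so c is indeed a codeword.


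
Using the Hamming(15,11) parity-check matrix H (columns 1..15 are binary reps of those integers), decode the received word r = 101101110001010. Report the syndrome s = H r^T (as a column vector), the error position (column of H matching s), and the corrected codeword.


s = (1, 1, 0, 1)^T, error position = 13, corrected codeword c = 101101110001110

Compute s = H r^T mod 2 one row at a time:
  s_1 = 1 + 0 + 0 + 0 + 1 + 0 + 1 + 0 = 3 ≡ 1 (mod 2).
  s_2 = 1 + 0 + 1 + 1 + 1 + 0 + 1 + 0 = 5 ≡ 1 (mod 2).
  s_3 = 0 + 1 + 1 + 1 + 0 + 0 + 1 + 0 = 4 ≡ 0 (mod 2).
  s_4 = 1 + 1 + 0 + 1 + 0 + 0 + 0 + 0 = 3 ≡ 1 (mod 2).
s = (1, 1, 0, 1)^T — this equals column 13 of H (binary 1101), so error is at position 13.
Correct: flip bit 13 of r = 101101110001010 to get c = 101101110001110.


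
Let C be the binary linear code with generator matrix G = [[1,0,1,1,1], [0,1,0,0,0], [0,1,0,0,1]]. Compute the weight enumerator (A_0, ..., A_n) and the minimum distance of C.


Weight distribution: A_0 = 1, A_1 = 2, A_2 = 1, A_3 = 1, A_4 = 2, A_5 = 1. Minimum distance d = 1.

Enumerate all 2^3 = 8 messages m ∈ F_2^3.
For each, compute codeword c = mG in F_2^5, then tally its weight.
  m = 000 → c = 00000, weight = 0.
  m = 100 → c = 10111, weight = 4.
  m = 010 → c = 01000, weight = 1.
  m = 110 → c = 11111, weight = 5.
  m = 001 → c = 01001, weight = 2.
  m = 101 → c = 11110, weight = 4.
  m = 011 → c = 00001, weight = 1.
  m = 111 → c = 10110, weight = 3.
Tally weights:
  weight 0: 1 codewords.
  weight 1: 2 codewords.
  weight 2: 1 codewords.
  weight 3: 1 codewords.
  weight 4: 2 codewords.
  weight 5: 1 codewords.
Minimum distance d = smallest w > 0 with A_w > 0 = 1.
Sanity: Σ A_w = 8 = 2^3 = 8 ✓.


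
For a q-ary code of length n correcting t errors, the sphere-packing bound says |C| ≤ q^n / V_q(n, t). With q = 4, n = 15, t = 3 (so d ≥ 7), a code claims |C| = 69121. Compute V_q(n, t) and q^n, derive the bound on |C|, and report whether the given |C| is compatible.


V_q(n, t) = 13276, q^n = 1073741824, Hamming bound = 80878, |C| = 69121 ≤ bound (satisfied).

Step 1: Compute V_q(n, t) = Σ_{j=0}^3 C(n, j) (q−1)^j.
  j = 0: C(15,0)·(3)^0 = 1·1 = 1.
  j = 1: C(15,1)·(3)^1 = 15·3 = 45.
  j = 2: C(15,2)·(3)^2 = 105·9 = 945.
  j = 3: C(15,3)·(3)^3 = 455·27 = 12285.
  V_q(n, t) = 1 + 45 + 945 + 12285 = 13276.
Step 2: q^n = 4^15 = 1073741824.
Step 3: Hamming bound ⌊q^n / V_q(n,t)⌋ = ⌊1073741824/13276⌋ = 80878.
Step 4: Compare |C| = 69121 to 80878: satisfied.
The claimed |C| lies below the Hamming bound.


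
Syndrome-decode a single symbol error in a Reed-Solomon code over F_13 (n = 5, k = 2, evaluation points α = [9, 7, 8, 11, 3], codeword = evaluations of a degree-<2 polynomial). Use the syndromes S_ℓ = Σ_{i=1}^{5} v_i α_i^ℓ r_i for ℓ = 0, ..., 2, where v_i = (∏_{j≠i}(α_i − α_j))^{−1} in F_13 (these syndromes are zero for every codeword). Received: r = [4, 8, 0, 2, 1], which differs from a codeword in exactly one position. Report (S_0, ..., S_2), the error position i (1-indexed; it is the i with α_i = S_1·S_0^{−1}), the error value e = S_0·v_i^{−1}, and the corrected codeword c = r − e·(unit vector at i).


S = (6, 2, 5), error at position 1, error magnitude e = 12, c = [5, 8, 0, 2, 1].

Step 1: column multipliers v_i = (∏_{j≠i}(α_i − α_j))^{−1} mod 13.
  i = 1 (α = 9): (9−7)(9−8)(9−11)(9−3) = 2·1·(−2)·6 = −24 ≡ 2, so v_1 = 2^{−1} = 7 (mod 13).
  i = 2 (α = 7): (7−9)(7−8)(7−11)(7−3) = (−2)·(−1)·(−4)·4 = −32 ≡ 7, so v_2 = 7^{−1} = 2 (mod 13).
  i = 3 (α = 8): (8−9)(8−7)(8−11)(8−3) = (−1)·1·(−3)·5 = 15 ≡ 2, so v_3 = 2^{−1} = 7 (mod 13).
  i = 4 (α = 11): (11−9)(11−7)(11−8)(11−3) = 2·4·3·8 = 192 ≡ 10, so v_4 = 10^{−1} = 4 (mod 13).
  i = 5 (α = 3): (3−9)(3−7)(3−8)(3−11) = (−6)·(−4)·(−5)·(−8) = 960 ≡ 11, so v_5 = 11^{−1} = 6 (mod 13).
  v = [7, 2, 7, 4, 6].
Step 2: syndromes of r = [4, 8, 0, 2, 1] (all sums mod 13).
  S_0 = Σ v_i r_i = 7·4 + 2·8 + 7·0 + 4·2 + 6·1 = 58 ≡ 6.
  S_1 = Σ v_i α_i r_i = 7·9·4 + 2·7·8 + 7·8·0 + 4·11·2 + 6·3·1 = 470 ≡ 2.
  α_i^2 mod 13 = [3, 10, 12, 4, 9].
  S_2 = Σ v_i α_i^2 r_i = 7·3·4 + 2·10·8 + 7·12·0 + 4·4·2 + 6·9·1 = 330 ≡ 5.
  S = (6, 2, 5) ≠ 0, so r is not a codeword (an error is present).
Step 3: locate the error. For a single error e at position i, S_ℓ = v_i·e·α_i^ℓ, so α_err = S_1/S_0.
  S_0^{−1} = 6^{−1} = 11 (mod 13), so α_err = 2·11 = 22 ≡ 9 = α_1. Error position i = 1.
  Consistency check: S_2/S_1 = 5·7 = 35 ≡ 9 = α_err ✓ (single-error assumption holds).
Step 4: error magnitude e = S_0/v_1 = S_0·∏_{j≠1}(α_1 − α_j) = 6·2 = 12 ≡ 12 (mod 13).
Step 5: correct position 1: c_1 = r_1 − e = 4 − 12 ≡ 5 (mod 13). Hence c = [5, 8, 0, 2, 1].
  Check: interpolating c through the α_i gives m(x) = 12 + 5·x (degree < 2) with m(α_i) = c_i for every i, so c is indeed a codeword.


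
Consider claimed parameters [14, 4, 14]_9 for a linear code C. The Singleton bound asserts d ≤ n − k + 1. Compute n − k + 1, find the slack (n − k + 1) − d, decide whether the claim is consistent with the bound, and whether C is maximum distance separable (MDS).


Singleton RHS = n − k + 1 = 11, slack = -3, bound violated (no such code; not MDS).

Singleton bound: d ≤ n − k + 1.
Here n = 14, k = 4, so n − k + 1 = 11.
Given d = 14, check d ≤ 11: NO.
Slack = (n − k + 1) − d = -3.
The slack is negative: d = 14 exceeds n − k + 1 = 11 by 3, so the Singleton bound is violated and no linear [14, 4, 14]_9 code can exist. In particular it is not MDS (MDS requires d = n − k + 1 exactly).
Description: the claimed parameters are [14, 4, 14]_9; such a code would be impossible (violates the Singleton bound).


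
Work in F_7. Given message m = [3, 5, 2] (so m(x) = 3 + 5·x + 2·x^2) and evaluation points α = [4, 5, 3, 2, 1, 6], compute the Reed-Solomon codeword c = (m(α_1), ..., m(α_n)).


c = [6, 1, 1, 0, 3, 0]

Message polynomial: m(x) = 3 + 5·x + 2·x^2 (mod 7).
For each evaluation point α_i, compute m(α_i) mod 7:
  α_1 = 4: Horner steps 2 → 6 → 6, so m(4) = 6.
  α_2 = 5: Horner steps 2 → 1 → 1, so m(5) = 1.
  α_3 = 3: Horner steps 2 → 4 → 1, so m(3) = 1.
  α_4 = 2: Horner steps 2 → 2 → 0, so m(2) = 0.
  α_5 = 1: Horner steps 2 → 0 → 3, so m(1) = 3.
  α_6 = 6: Horner steps 2 → 3 → 0, so m(6) = 0.
Codeword c = [6, 1, 1, 0, 3, 0] ∈ F_7^6.


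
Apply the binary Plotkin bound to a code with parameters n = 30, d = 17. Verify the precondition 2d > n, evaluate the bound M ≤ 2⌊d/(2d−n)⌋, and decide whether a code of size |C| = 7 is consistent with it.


Plotkin bound M ≤ 8; given |C| = 7 ≤ bound (satisfied).

Check applicability: 2d = 34, n = 30.
2d − n = 4 > 0, so Plotkin applies.
Compute d/(2d−n) = 17/4 ≈ 4.2500.
⌊d/(2d−n)⌋ = 4.
Plotkin bound: M ≤ 2·4 = 8.
Given |C| = 7, check: satisfied.
This |C| is below the Plotkin bound.


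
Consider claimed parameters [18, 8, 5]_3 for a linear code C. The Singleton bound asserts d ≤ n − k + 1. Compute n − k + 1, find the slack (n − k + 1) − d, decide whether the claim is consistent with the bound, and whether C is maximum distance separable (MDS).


Singleton RHS = n − k + 1 = 11, slack = 6, bound satisfied, not MDS.

Singleton bound: d ≤ n − k + 1.
Here n = 18, k = 8, so n − k + 1 = 11.
Given d = 5, check d ≤ 11: YES.
Slack = (n − k + 1) − d = 6.
The code is NOT MDS (slack = 6 > 0).
Description: the claimed parameters are [18, 8, 5]_3; such a code would be non-MDS.


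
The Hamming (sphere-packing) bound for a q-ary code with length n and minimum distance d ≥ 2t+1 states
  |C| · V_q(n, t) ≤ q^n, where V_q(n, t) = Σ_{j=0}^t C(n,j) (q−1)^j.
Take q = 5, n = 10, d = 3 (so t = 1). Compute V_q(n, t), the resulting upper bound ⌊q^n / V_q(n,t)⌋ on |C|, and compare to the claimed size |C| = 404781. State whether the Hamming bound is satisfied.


V_q(n, t) = 41, q^n = 9765625, Hamming bound = 238185, |C| = 404781 > bound (violated).

Step 1: Compute V_q(n, t) = Σ_{j=0}^1 C(n, j) (q−1)^j.
  j = 0: C(10,0)·(4)^0 = 1·1 = 1.
  j = 1: C(10,1)·(4)^1 = 10·4 = 40.
  V_q(n, t) = 1 + 40 = 41.
Step 2: q^n = 5^10 = 9765625.
Step 3: Hamming bound ⌊q^n / V_q(n,t)⌋ = ⌊9765625/41⌋ = 238185.
Step 4: Compare |C| = 404781 to 238185: violated.
The claimed |C| lies above the Hamming bound, so no 5-ary code of length 10 with d ≥ 3 can have 404781 codewords.


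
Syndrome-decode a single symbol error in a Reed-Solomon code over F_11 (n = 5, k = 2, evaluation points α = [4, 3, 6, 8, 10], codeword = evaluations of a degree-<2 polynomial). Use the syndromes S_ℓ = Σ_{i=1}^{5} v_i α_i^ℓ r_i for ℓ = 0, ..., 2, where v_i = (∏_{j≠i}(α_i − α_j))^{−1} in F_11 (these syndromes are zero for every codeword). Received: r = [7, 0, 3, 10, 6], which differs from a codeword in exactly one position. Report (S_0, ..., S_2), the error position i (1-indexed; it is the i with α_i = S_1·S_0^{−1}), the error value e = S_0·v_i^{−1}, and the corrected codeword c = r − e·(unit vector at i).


S = (4, 1, 3), error at position 2, error magnitude e = 2, c = [7, 9, 3, 10, 6].

Step 1: column multipliers v_i = (∏_{j≠i}(α_i − α_j))^{−1} mod 11.
  i = 1 (α = 4): (4−3)(4−6)(4−8)(4−10) = 1·(−2)·(−4)·(−6) = −48 ≡ 7, so v_1 = 7^{−1} = 8 (mod 11).
  i = 2 (α = 3): (3−4)(3−6)(3−8)(3−10) = (−1)·(−3)·(−5)·(−7) = 105 ≡ 6, so v_2 = 6^{−1} = 2 (mod 11).
  i = 3 (α = 6): (6−4)(6−3)(6−8)(6−10) = 2·3·(−2)·(−4) = 48 ≡ 4, so v_3 = 4^{−1} = 3 (mod 11).
  i = 4 (α = 8): (8−4)(8−3)(8−6)(8−10) = 4·5·2·(−2) = −80 ≡ 8, so v_4 = 8^{−1} = 7 (mod 11).
  i = 5 (α = 10): (10−4)(10−3)(10−6)(10−8) = 6·7·4·2 = 336 ≡ 6, so v_5 = 6^{−1} = 2 (mod 11).
  v = [8, 2, 3, 7, 2].
Step 2: syndromes of r = [7, 0, 3, 10, 6] (all sums mod 11).
  S_0 = Σ v_i r_i = 8·7 + 2·0 + 3·3 + 7·10 + 2·6 = 147 ≡ 4.
  S_1 = Σ v_i α_i r_i = 8·4·7 + 2·3·0 + 3·6·3 + 7·8·10 + 2·10·6 = 958 ≡ 1.
  α_i^2 mod 11 = [5, 9, 3, 9, 1].
  S_2 = Σ v_i α_i^2 r_i = 8·5·7 + 2·9·0 + 3·3·3 + 7·9·10 + 2·1·6 = 949 ≡ 3.
  S = (4, 1, 3) ≠ 0, so r is not a codeword (an error is present).
Step 3: locate the error. For a single error e at position i, S_ℓ = v_i·e·α_i^ℓ, so α_err = S_1/S_0.
  S_0^{−1} = 4^{−1} = 3 (mod 11), so α_err = 1·3 = 3 ≡ 3 = α_2. Error position i = 2.
  Consistency check: S_2/S_1 = 3·1 = 3 ≡ 3 = α_err ✓ (single-error assumption holds).
Step 4: error magnitude e = S_0/v_2 = S_0·∏_{j≠2}(α_2 − α_j) = 4·6 = 24 ≡ 2 (mod 11).
Step 5: correct position 2: c_2 = r_2 − e = 0 − 2 ≡ 9 (mod 11). Hence c = [7, 9, 3, 10, 6].
  Check: interpolating c through the α_i gives m(x) = 4 + 9·x (degree < 2) with m(α_i) = c_i for every i, so c is indeed a codeword.


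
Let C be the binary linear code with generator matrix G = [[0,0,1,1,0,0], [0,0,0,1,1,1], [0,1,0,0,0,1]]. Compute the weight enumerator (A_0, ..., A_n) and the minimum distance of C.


Weight distribution: A_0 = 1, A_2 = 2, A_3 = 4, A_4 = 1. Minimum distance d = 2.

Enumerate all 2^3 = 8 messages m ∈ F_2^3.
For each, compute codeword c = mG in F_2^6, then tally its weight.
  m = 000 → c = 000000, weight = 0.
  m = 100 → c = 001100, weight = 2.
  m = 010 → c = 000111, weight = 3.
  m = 110 → c = 001011, weight = 3.
  m = 001 → c = 010001, weight = 2.
  m = 101 → c = 011101, weight = 4.
  m = 011 → c = 010110, weight = 3.
  m = 111 → c = 011010, weight = 3.
Tally weights:
  weight 0: 1 codewords.
  weight 2: 2 codewords.
  weight 3: 4 codewords.
  weight 4: 1 codewords.
Minimum distance d = smallest w > 0 with A_w > 0 = 2.
Sanity: Σ A_w = 8 = 2^3 = 8 ✓.


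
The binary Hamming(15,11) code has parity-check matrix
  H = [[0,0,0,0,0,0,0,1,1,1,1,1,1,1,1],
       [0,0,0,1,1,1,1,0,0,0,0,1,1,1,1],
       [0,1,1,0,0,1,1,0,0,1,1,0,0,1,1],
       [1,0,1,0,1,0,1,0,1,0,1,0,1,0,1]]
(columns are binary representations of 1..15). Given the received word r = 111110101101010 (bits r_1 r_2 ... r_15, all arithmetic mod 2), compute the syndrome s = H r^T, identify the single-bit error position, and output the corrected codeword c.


s = (0, 1, 1, 1)^T, error position = 7, corrected codeword c = 111110001101010

Compute s = H r^T mod 2 one row at a time:
  s_1 = 0 + 1 + 1 + 0 + 1 + 0 + 1 + 0 = 4 ≡ 0 (mod 2).
  s_2 = 1 + 1 + 0 + 1 + 1 + 0 + 1 + 0 = 5 ≡ 1 (mod 2).
  s_3 = 1 + 1 + 0 + 1 + 1 + 0 + 1 + 0 = 5 ≡ 1 (mod 2).
  s_4 = 1 + 1 + 1 + 1 + 1 + 0 + 0 + 0 = 5 ≡ 1 (mod 2).
s = (0, 1, 1, 1)^T — this equals column 7 of H (binary 0111), so error is at position 7.
Correct: flip bit 7 of r = 111110101101010 to get c = 111110001101010.


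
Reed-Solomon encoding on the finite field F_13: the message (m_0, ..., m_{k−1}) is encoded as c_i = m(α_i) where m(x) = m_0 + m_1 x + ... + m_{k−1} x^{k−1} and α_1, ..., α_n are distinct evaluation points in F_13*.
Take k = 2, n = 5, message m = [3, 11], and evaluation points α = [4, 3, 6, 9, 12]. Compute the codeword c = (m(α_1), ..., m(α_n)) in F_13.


c = [8, 10, 4, 11, 5]

Message polynomial: m(x) = 3 + 11·x (mod 13).
For each evaluation point α_i, compute m(α_i) mod 13:
  α_1 = 4: Horner steps 11 → 8, so m(4) = 8.
  α_2 = 3: Horner steps 11 → 10, so m(3) = 10.
  α_3 = 6: Horner steps 11 → 4, so m(6) = 4.
  α_4 = 9: Horner steps 11 → 11, so m(9) = 11.
  α_5 = 12: Horner steps 11 → 5, so m(12) = 5.
Codeword c = [8, 10, 4, 11, 5] ∈ F_13^5.


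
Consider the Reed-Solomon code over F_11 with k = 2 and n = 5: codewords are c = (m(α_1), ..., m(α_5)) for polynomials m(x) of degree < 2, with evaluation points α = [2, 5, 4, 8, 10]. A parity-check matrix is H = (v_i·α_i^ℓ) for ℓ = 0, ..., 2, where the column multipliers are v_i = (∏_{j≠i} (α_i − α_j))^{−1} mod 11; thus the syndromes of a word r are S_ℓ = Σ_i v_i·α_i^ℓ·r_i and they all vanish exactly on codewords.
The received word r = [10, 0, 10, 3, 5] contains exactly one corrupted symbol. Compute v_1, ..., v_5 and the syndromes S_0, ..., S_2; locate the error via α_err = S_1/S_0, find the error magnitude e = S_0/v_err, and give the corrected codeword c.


S = (1, 2, 4), error at position 1, error magnitude e = 2, c = [8, 0, 10, 3, 5].

Step 1: column multipliers v_i = (∏_{j≠i}(α_i − α_j))^{−1} mod 11.
  i = 1 (α = 2): (2−5)(2−4)(2−8)(2−10) = (−3)·(−2)·(−6)·(−8) = 288 ≡ 2, so v_1 = 2^{−1} = 6 (mod 11).
  i = 2 (α = 5): (5−2)(5−4)(5−8)(5−10) = 3·1·(−3)·(−5) = 45 ≡ 1, so v_2 = 1^{−1} = 1 (mod 11).
  i = 3 (α = 4): (4−2)(4−5)(4−8)(4−10) = 2·(−1)·(−4)·(−6) = −48 ≡ 7, so v_3 = 7^{−1} = 8 (mod 11).
  i = 4 (α = 8): (8−2)(8−5)(8−4)(8−10) = 6·3·4·(−2) = −144 ≡ 10, so v_4 = 10^{−1} = 10 (mod 11).
  i = 5 (α = 10): (10−2)(10−5)(10−4)(10−8) = 8·5·6·2 = 480 ≡ 7, so v_5 = 7^{−1} = 8 (mod 11).
  v = [6, 1, 8, 10, 8].
Step 2: syndromes of r = [10, 0, 10, 3, 5] (all sums mod 11).
  S_0 = Σ v_i r_i = 6·10 + 1·0 + 8·10 + 10·3 + 8·5 = 210 ≡ 1.
  S_1 = Σ v_i α_i r_i = 6·2·10 + 1·5·0 + 8·4·10 + 10·8·3 + 8·10·5 = 1080 ≡ 2.
  α_i^2 mod 11 = [4, 3, 5, 9, 1].
  S_2 = Σ v_i α_i^2 r_i = 6·4·10 + 1·3·0 + 8·5·10 + 10·9·3 + 8·1·5 = 950 ≡ 4.
  S = (1, 2, 4) ≠ 0, so r is not a codeword (an error is present).
Step 3: locate the error. For a single error e at position i, S_ℓ = v_i·e·α_i^ℓ, so α_err = S_1/S_0.
  S_0^{−1} = 1^{−1} = 1 (mod 11), so α_err = 2·1 = 2 ≡ 2 = α_1. Error position i = 1.
  Consistency check: S_2/S_1 = 4·6 = 24 ≡ 2 = α_err ✓ (single-error assumption holds).
Step 4: error magnitude e = S_0/v_1 = S_0·∏_{j≠1}(α_1 − α_j) = 1·2 = 2 ≡ 2 (mod 11).
Step 5: correct position 1: c_1 = r_1 − e = 10 − 2 ≡ 8 (mod 11). Hence c = [8, 0, 10, 3, 5].
  Check: interpolating c through the α_i gives m(x) = 6 + 1·x (degree < 2) with m(α_i) = c_i for every i, so c is indeed a codeword.


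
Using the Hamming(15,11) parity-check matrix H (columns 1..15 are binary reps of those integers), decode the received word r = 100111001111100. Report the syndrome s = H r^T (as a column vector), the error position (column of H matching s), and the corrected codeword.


s = (1, 1, 1, 1)^T, error position = 15, corrected codeword c = 100111001111101

Compute s = H r^T mod 2 one row at a time:
  s_1 = 0 + 1 + 1 + 1 + 1 + 1 + 0 + 0 = 5 ≡ 1 (mod 2).
  s_2 = 1 + 1 + 1 + 0 + 1 + 1 + 0 + 0 = 5 ≡ 1 (mod 2).
  s_3 = 0 + 0 + 1 + 0 + 1 + 1 + 0 + 0 = 3 ≡ 1 (mod 2).
  s_4 = 1 + 0 + 1 + 0 + 1 + 1 + 1 + 0 = 5 ≡ 1 (mod 2).
s = (1, 1, 1, 1)^T — this equals column 15 of H (binary 1111), so error is at position 15.
Correct: flip bit 15 of r = 100111001111100 to get c = 100111001111101.


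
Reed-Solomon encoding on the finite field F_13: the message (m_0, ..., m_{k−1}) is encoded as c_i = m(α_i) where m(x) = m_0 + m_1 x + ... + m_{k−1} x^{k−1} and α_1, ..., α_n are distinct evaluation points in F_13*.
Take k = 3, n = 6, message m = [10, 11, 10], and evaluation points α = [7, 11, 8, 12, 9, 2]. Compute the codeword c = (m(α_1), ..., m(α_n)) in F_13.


c = [5, 2, 10, 9, 9, 7]

Message polynomial: m(x) = 10 + 11·x + 10·x^2 (mod 13).
For each evaluation point α_i, compute m(α_i) mod 13:
  α_1 = 7: Horner steps 10 → 3 → 5, so m(7) = 5.
  α_2 = 11: Horner steps 10 → 4 → 2, so m(11) = 2.
  α_3 = 8: Horner steps 10 → 0 → 10, so m(8) = 10.
  α_4 = 12: Horner steps 10 → 1 → 9, so m(12) = 9.
  α_5 = 9: Horner steps 10 → 10 → 9, so m(9) = 9.
  α_6 = 2: Horner steps 10 → 5 → 7, so m(2) = 7.
Codeword c = [5, 2, 10, 9, 9, 7] ∈ F_13^6.


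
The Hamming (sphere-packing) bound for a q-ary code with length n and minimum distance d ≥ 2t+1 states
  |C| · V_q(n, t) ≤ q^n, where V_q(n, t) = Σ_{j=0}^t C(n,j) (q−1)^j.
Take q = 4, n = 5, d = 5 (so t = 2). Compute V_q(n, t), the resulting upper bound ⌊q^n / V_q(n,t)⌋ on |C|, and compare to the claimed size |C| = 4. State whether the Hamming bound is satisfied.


V_q(n, t) = 106, q^n = 1024, Hamming bound = 9, |C| = 4 ≤ bound (satisfied).

Step 1: Compute V_q(n, t) = Σ_{j=0}^2 C(n, j) (q−1)^j.
  j = 0: C(5,0)·(3)^0 = 1·1 = 1.
  j = 1: C(5,1)·(3)^1 = 5·3 = 15.
  j = 2: C(5,2)·(3)^2 = 10·9 = 90.
  V_q(n, t) = 1 + 15 + 90 = 106.
Step 2: q^n = 4^5 = 1024.
Step 3: Hamming bound ⌊q^n / V_q(n,t)⌋ = ⌊1024/106⌋ = 9.
Step 4: Compare |C| = 4 to 9: satisfied.
The claimed |C| lies below the Hamming bound.


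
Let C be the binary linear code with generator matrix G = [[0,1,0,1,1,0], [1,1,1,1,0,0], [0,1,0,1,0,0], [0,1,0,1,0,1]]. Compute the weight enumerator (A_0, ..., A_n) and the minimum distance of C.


Weight distribution: A_0 = 1, A_1 = 2, A_2 = 3, A_3 = 4, A_4 = 3, A_5 = 2, A_6 = 1. Minimum distance d = 1.

Enumerate all 2^4 = 16 messages m ∈ F_2^4.
For each, compute codeword c = mG in F_2^6, then tally its weight.
  m = 0000 → c = 000000, weight = 0.
  m = 1000 → c = 010110, weight = 3.
  m = 0100 → c = 111100, weight = 4.
  m = 1100 → c = 101010, weight = 3.
  m = 0010 → c = 010100, weight = 2.
  m = 1010 → c = 000010, weight = 1.
  m = 0110 → c = 101000, weight = 2.
  m = 1110 → c = 111110, weight = 5.
  m = 0001 → c = 010101, weight = 3.
  m = 1001 → c = 000011, weight = 2.
  m = 0101 → c = 101001, weight = 3.
  m = 1101 → c = 111111, weight = 6.
  m = 0011 → c = 000001, weight = 1.
  m = 1011 → c = 010111, weight = 4.
  m = 0111 → c = 111101, weight = 5.
  m = 1111 → c = 101011, weight = 4.
Tally weights:
  weight 0: 1 codewords.
  weight 1: 2 codewords.
  weight 2: 3 codewords.
  weight 3: 4 codewords.
  weight 4: 3 codewords.
  weight 5: 2 codewords.
  weight 6: 1 codewords.
Minimum distance d = smallest w > 0 with A_w > 0 = 1.
Sanity: Σ A_w = 16 = 2^4 = 16 ✓.


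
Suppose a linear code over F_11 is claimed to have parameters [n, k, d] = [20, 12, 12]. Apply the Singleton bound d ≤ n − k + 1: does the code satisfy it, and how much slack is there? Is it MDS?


Singleton RHS = n − k + 1 = 9, slack = -3, bound violated (no such code; not MDS).

Singleton bound: d ≤ n − k + 1.
Here n = 20, k = 12, so n − k + 1 = 9.
Given d = 12, check d ≤ 9: NO.
Slack = (n − k + 1) − d = -3.
The slack is negative: d = 12 exceeds n − k + 1 = 9 by 3, so the Singleton bound is violated and no linear [20, 12, 12]_11 code can exist. In particular it is not MDS (MDS requires d = n − k + 1 exactly).
Description: the claimed parameters are [20, 12, 12]_11; such a code would be impossible (violates the Singleton bound).


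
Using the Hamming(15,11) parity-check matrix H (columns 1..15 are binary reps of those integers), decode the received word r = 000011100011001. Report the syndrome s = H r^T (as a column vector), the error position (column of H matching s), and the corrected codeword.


s = (1, 1, 0, 0)^T, error position = 12, corrected codeword c = 000011100010001

Compute s = H r^T mod 2 one row at a time:
  s_1 = 0 + 0 + 0 + 1 + 1 + 0 + 0 + 1 = 3 ≡ 1 (mod 2).
  s_2 = 0 + 1 + 1 + 1 + 1 + 0 + 0 + 1 = 5 ≡ 1 (mod 2).
  s_3 = 0 + 0 + 1 + 1 + 0 + 1 + 0 + 1 = 4 ≡ 0 (mod 2).
  s_4 = 0 + 0 + 1 + 1 + 0 + 1 + 0 + 1 = 4 ≡ 0 (mod 2).
s = (1, 1, 0, 0)^T — this equals column 12 of H (binary 1100), so error is at position 12.
Correct: flip bit 12 of r = 000011100011001 to get c = 000011100010001.


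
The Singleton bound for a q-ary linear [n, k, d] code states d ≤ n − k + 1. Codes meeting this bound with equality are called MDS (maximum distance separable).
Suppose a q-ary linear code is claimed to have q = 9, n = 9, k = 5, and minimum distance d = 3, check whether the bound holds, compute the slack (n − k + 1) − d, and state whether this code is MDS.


Singleton RHS = n − k + 1 = 5, slack = 2, bound satisfied, not MDS.

Singleton bound: d ≤ n − k + 1.
Here n = 9, k = 5, so n − k + 1 = 5.
Given d = 3, check d ≤ 5: YES.
Slack = (n − k + 1) − d = 2.
The code is NOT MDS (slack = 2 > 0).
Description: the claimed parameters are [9, 5, 3]_9; such a code would be non-MDS.


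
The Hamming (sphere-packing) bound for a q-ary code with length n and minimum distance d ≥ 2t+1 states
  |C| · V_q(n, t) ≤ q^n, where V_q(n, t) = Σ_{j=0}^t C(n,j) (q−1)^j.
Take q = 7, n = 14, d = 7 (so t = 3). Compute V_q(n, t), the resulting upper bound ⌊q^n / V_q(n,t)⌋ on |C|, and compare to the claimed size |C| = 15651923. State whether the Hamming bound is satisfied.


V_q(n, t) = 81985, q^n = 678223072849, Hamming bound = 8272526, |C| = 15651923 > bound (violated).

Step 1: Compute V_q(n, t) = Σ_{j=0}^3 C(n, j) (q−1)^j.
  j = 0: C(14,0)·(6)^0 = 1·1 = 1.
  j = 1: C(14,1)·(6)^1 = 14·6 = 84.
  j = 2: C(14,2)·(6)^2 = 91·36 = 3276.
  j = 3: C(14,3)·(6)^3 = 364·216 = 78624.
  V_q(n, t) = 1 + 84 + 3276 + 78624 = 81985.
Step 2: q^n = 7^14 = 678223072849.
Step 3: Hamming bound ⌊q^n / V_q(n,t)⌋ = ⌊678223072849/81985⌋ = 8272526.
Step 4: Compare |C| = 15651923 to 8272526: violated.
The claimed |C| lies above the Hamming bound, so no 7-ary code of length 14 with d ≥ 7 can have 15651923 codewords.


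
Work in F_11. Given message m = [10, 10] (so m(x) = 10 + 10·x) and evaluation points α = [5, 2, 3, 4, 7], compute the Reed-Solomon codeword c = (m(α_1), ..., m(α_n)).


c = [5, 8, 7, 6, 3]

Message polynomial: m(x) = 10 + 10·x (mod 11).
For each evaluation point α_i, compute m(α_i) mod 11:
  α_1 = 5: Horner steps 10 → 5, so m(5) = 5.
  α_2 = 2: Horner steps 10 → 8, so m(2) = 8.
  α_3 = 3: Horner steps 10 → 7, so m(3) = 7.
  α_4 = 4: Horner steps 10 → 6, so m(4) = 6.
  α_5 = 7: Horner steps 10 → 3, so m(7) = 3.
Codeword c = [5, 8, 7, 6, 3] ∈ F_11^5.


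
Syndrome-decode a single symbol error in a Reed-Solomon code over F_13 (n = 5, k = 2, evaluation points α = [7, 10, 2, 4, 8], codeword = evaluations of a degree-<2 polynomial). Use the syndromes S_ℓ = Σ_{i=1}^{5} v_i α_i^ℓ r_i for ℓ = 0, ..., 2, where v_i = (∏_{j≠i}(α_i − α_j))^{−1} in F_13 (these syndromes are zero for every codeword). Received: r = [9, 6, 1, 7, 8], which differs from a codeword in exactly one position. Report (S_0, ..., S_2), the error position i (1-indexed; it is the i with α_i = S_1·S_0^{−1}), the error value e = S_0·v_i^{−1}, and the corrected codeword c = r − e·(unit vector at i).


S = (5, 7, 2), error at position 4, error magnitude e = 8, c = [9, 6, 1, 12, 8].

Step 1: column multipliers v_i = (∏_{j≠i}(α_i − α_j))^{−1} mod 13.
  i = 1 (α = 7): (7−10)(7−2)(7−4)(7−8) = (−3)·5·3·(−1) = 45 ≡ 6, so v_1 = 6^{−1} = 11 (mod 13).
  i = 2 (α = 10): (10−7)(10−2)(10−4)(10−8) = 3·8·6·2 = 288 ≡ 2, so v_2 = 2^{−1} = 7 (mod 13).
  i = 3 (α = 2): (2−7)(2−10)(2−4)(2−8) = (−5)·(−8)·(−2)·(−6) = 480 ≡ 12, so v_3 = 12^{−1} = 12 (mod 13).
  i = 4 (α = 4): (4−7)(4−10)(4−2)(4−8) = (−3)·(−6)·2·(−4) = −144 ≡ 12, so v_4 = 12^{−1} = 12 (mod 13).
  i = 5 (α = 8): (8−7)(8−10)(8−2)(8−4) = 1·(−2)·6·4 = −48 ≡ 4, so v_5 = 4^{−1} = 10 (mod 13).
  v = [11, 7, 12, 12, 10].
Step 2: syndromes of r = [9, 6, 1, 7, 8] (all sums mod 13).
  S_0 = Σ v_i r_i = 11·9 + 7·6 + 12·1 + 12·7 + 10·8 = 317 ≡ 5.
  S_1 = Σ v_i α_i r_i = 11·7·9 + 7·10·6 + 12·2·1 + 12·4·7 + 10·8·8 = 2113 ≡ 7.
  α_i^2 mod 13 = [10, 9, 4, 3, 12].
  S_2 = Σ v_i α_i^2 r_i = 11·10·9 + 7·9·6 + 12·4·1 + 12·3·7 + 10·12·8 = 2628 ≡ 2.
  S = (5, 7, 2) ≠ 0, so r is not a codeword (an error is present).
Step 3: locate the error. For a single error e at position i, S_ℓ = v_i·e·α_i^ℓ, so α_err = S_1/S_0.
  S_0^{−1} = 5^{−1} = 8 (mod 13), so α_err = 7·8 = 56 ≡ 4 = α_4. Error position i = 4.
  Consistency check: S_2/S_1 = 2·2 = 4 ≡ 4 = α_err ✓ (single-error assumption holds).
Step 4: error magnitude e = S_0/v_4 = S_0·∏_{j≠4}(α_4 − α_j) = 5·12 = 60 ≡ 8 (mod 13).
Step 5: correct position 4: c_4 = r_4 − e = 7 − 8 ≡ 12 (mod 13). Hence c = [9, 6, 1, 12, 8].
  Check: interpolating c through the α_i gives m(x) = 3 + 12·x (degree < 2) with m(α_i) = c_i for every i, so c is indeed a codeword.


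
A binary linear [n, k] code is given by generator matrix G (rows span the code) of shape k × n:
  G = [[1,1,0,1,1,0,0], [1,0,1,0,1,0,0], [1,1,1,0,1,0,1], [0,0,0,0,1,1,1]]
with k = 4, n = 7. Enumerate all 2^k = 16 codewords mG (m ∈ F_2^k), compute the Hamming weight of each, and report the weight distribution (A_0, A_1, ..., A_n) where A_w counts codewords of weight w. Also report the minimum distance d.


Weight distribution: A_0 = 1, A_2 = 1, A_3 = 6, A_4 = 5, A_5 = 2, A_6 = 1. Minimum distance d = 2.

Enumerate all 2^4 = 16 messages m ∈ F_2^4.
For each, compute codeword c = mG in F_2^7, then tally its weight.
  m = 0000 → c = 0000000, weight = 0.
  m = 1000 → c = 1101100, weight = 4.
  m = 0100 → c = 1010100, weight = 3.
  m = 1100 → c = 0111000, weight = 3.
  m = 0010 → c = 1110101, weight = 5.
  m = 1010 → c = 0011001, weight = 3.
  m = 0110 → c = 0100001, weight = 2.
  m = 1110 → c = 1001101, weight = 4.
  m = 0001 → c = 0000111, weight = 3.
  m = 1001 → c = 1101011, weight = 5.
  m = 0101 → c = 1010011, weight = 4.
  m = 1101 → c = 0111111, weight = 6.
  m = 0011 → c = 1110010, weight = 4.
  m = 1011 → c = 0011110, weight = 4.
  m = 0111 → c = 0100110, weight = 3.
  m = 1111 → c = 1001010, weight = 3.
Tally weights:
  weight 0: 1 codewords.
  weight 2: 1 codewords.
  weight 3: 6 codewords.
  weight 4: 5 codewords.
  weight 5: 2 codewords.
  weight 6: 1 codewords.
Minimum distance d = smallest w > 0 with A_w > 0 = 2.
Sanity: Σ A_w = 16 = 2^4 = 16 ✓.


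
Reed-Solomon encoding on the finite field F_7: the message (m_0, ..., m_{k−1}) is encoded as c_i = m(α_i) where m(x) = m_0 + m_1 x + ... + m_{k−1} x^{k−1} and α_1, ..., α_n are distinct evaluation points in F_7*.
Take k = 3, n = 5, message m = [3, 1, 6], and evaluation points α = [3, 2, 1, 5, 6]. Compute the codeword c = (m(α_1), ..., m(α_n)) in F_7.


c = [4, 1, 3, 4, 1]

Message polynomial: m(x) = 3 + 1·x + 6·x^2 (mod 7).
For each evaluation point α_i, compute m(α_i) mod 7:
  α_1 = 3: Horner steps 6 → 5 → 4, so m(3) = 4.
  α_2 = 2: Horner steps 6 → 6 → 1, so m(2) = 1.
  α_3 = 1: Horner steps 6 → 0 → 3, so m(1) = 3.
  α_4 = 5: Horner steps 6 → 3 → 4, so m(5) = 4.
  α_5 = 6: Horner steps 6 → 2 → 1, so m(6) = 1.
Codeword c = [4, 1, 3, 4, 1] ∈ F_7^5.


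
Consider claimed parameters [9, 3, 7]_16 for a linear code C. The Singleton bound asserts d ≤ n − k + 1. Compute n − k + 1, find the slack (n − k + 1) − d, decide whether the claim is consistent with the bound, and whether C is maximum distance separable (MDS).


Singleton RHS = n − k + 1 = 7, slack = 0, bound satisfied, MDS.

Singleton bound: d ≤ n − k + 1.
Here n = 9, k = 3, so n − k + 1 = 7.
Given d = 7, check d ≤ 7: YES.
Slack = (n − k + 1) − d = 0.
The code is MDS (slack = 0).
Description: the claimed parameters are [9, 3, 7]_16; such a code would be MDS (meets Singleton bound).


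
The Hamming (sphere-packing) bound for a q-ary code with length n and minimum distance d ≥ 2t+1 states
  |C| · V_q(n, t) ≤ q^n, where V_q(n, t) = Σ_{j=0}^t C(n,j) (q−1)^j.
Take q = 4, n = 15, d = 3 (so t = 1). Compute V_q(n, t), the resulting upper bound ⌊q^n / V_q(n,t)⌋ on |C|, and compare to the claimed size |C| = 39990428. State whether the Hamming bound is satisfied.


V_q(n, t) = 46, q^n = 1073741824, Hamming bound = 23342213, |C| = 39990428 > bound (violated).

Step 1: Compute V_q(n, t) = Σ_{j=0}^1 C(n, j) (q−1)^j.
  j = 0: C(15,0)·(3)^0 = 1·1 = 1.
  j = 1: C(15,1)·(3)^1 = 15·3 = 45.
  V_q(n, t) = 1 + 45 = 46.
Step 2: q^n = 4^15 = 1073741824.
Step 3: Hamming bound ⌊q^n / V_q(n,t)⌋ = ⌊1073741824/46⌋ = 23342213.
Step 4: Compare |C| = 39990428 to 23342213: violated.
The claimed |C| lies above the Hamming bound, so no 4-ary code of length 15 with d ≥ 3 can have 39990428 codewords.


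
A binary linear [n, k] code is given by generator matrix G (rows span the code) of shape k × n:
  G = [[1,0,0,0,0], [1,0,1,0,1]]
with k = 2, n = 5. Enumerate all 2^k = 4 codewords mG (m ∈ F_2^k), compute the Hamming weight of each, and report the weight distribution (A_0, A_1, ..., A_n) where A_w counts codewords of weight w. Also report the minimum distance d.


Weight distribution: A_0 = 1, A_1 = 1, A_2 = 1, A_3 = 1. Minimum distance d = 1.

Enumerate all 2^2 = 4 messages m ∈ F_2^2.
For each, compute codeword c = mG in F_2^5, then tally its weight.
  m = 00 → c = 00000, weight = 0.
  m = 10 → c = 10000, weight = 1.
  m = 01 → c = 10101, weight = 3.
  m = 11 → c = 00101, weight = 2.
Tally weights:
  weight 0: 1 codewords.
  weight 1: 1 codewords.
  weight 2: 1 codewords.
  weight 3: 1 codewords.
Minimum distance d = smallest w > 0 with A_w > 0 = 1.
Sanity: Σ A_w = 4 = 2^2 = 4 ✓.


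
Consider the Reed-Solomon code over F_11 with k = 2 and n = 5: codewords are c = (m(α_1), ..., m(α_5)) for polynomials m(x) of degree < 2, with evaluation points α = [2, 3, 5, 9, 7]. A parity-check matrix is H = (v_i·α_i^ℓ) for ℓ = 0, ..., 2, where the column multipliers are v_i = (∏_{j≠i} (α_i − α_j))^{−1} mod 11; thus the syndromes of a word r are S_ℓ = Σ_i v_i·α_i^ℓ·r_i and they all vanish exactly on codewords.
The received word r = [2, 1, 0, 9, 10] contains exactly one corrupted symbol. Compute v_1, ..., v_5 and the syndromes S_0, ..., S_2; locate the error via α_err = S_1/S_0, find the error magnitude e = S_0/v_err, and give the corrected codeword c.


S = (1, 2, 4), error at position 1, error magnitude e = 6, c = [7, 1, 0, 9, 10].

Step 1: column multipliers v_i = (∏_{j≠i}(α_i − α_j))^{−1} mod 11.
  i = 1 (α = 2): (2−3)(2−5)(2−9)(2−7) = (−1)·(−3)·(−7)·(−5) = 105 ≡ 6, so v_1 = 6^{−1} = 2 (mod 11).
  i = 2 (α = 3): (3−2)(3−5)(3−9)(3−7) = 1·(−2)·(−6)·(−4) = −48 ≡ 7, so v_2 = 7^{−1} = 8 (mod 11).
  i = 3 (α = 5): (5−2)(5−3)(5−9)(5−7) = 3·2·(−4)·(−2) = 48 ≡ 4, so v_3 = 4^{−1} = 3 (mod 11).
  i = 4 (α = 9): (9−2)(9−3)(9−5)(9−7) = 7·6·4·2 = 336 ≡ 6, so v_4 = 6^{−1} = 2 (mod 11).
  i = 5 (α = 7): (7−2)(7−3)(7−5)(7−9) = 5·4·2·(−2) = −80 ≡ 8, so v_5 = 8^{−1} = 7 (mod 11).
  v = [2, 8, 3, 2, 7].
Step 2: syndromes of r = [2, 1, 0, 9, 10] (all sums mod 11).
  S_0 = Σ v_i r_i = 2·2 + 8·1 + 3·0 + 2·9 + 7·10 = 100 ≡ 1.
  S_1 = Σ v_i α_i r_i = 2·2·2 + 8·3·1 + 3·5·0 + 2·9·9 + 7·7·10 = 684 ≡ 2.
  α_i^2 mod 11 = [4, 9, 3, 4, 5].
  S_2 = Σ v_i α_i^2 r_i = 2·4·2 + 8·9·1 + 3·3·0 + 2·4·9 + 7·5·10 = 510 ≡ 4.
  S = (1, 2, 4) ≠ 0, so r is not a codeword (an error is present).
Step 3: locate the error. For a single error e at position i, S_ℓ = v_i·e·α_i^ℓ, so α_err = S_1/S_0.
  S_0^{−1} = 1^{−1} = 1 (mod 11), so α_err = 2·1 = 2 ≡ 2 = α_1. Error position i = 1.
  Consistency check: S_2/S_1 = 4·6 = 24 ≡ 2 = α_err ✓ (single-error assumption holds).
Step 4: error magnitude e = S_0/v_1 = S_0·∏_{j≠1}(α_1 − α_j) = 1·6 = 6 ≡ 6 (mod 11).
Step 5: correct position 1: c_1 = r_1 − e = 2 − 6 ≡ 7 (mod 11). Hence c = [7, 1, 0, 9, 10].
  Check: interpolating c through the α_i gives m(x) = 8 + 5·x (degree < 2) with m(α_i) = c_i for every i, so c is indeed a codeword.
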